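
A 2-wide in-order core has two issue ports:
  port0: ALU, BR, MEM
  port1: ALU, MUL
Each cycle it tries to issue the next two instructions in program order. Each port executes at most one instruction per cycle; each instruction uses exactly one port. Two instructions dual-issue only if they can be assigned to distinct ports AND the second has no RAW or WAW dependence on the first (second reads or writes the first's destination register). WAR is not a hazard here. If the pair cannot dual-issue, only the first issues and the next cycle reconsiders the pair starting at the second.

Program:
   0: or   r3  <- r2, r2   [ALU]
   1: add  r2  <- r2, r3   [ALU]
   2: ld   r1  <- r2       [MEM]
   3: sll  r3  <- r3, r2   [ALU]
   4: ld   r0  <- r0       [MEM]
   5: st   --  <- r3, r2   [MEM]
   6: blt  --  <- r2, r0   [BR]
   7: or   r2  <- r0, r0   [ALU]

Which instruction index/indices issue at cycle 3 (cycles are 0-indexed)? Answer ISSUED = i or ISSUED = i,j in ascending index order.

ISSUED = 4

#0 head=0: or i0 RAW r3
#1 head=1: add i1 RAW r2
#2 head=2: ld/sll i2+i3 2-wide
#3 head=4: ld i4 no-port MEM/MEM
#4 head=5: st i5 no-port MEM/BR
#5 head=6: blt/or i6+i7 2-wide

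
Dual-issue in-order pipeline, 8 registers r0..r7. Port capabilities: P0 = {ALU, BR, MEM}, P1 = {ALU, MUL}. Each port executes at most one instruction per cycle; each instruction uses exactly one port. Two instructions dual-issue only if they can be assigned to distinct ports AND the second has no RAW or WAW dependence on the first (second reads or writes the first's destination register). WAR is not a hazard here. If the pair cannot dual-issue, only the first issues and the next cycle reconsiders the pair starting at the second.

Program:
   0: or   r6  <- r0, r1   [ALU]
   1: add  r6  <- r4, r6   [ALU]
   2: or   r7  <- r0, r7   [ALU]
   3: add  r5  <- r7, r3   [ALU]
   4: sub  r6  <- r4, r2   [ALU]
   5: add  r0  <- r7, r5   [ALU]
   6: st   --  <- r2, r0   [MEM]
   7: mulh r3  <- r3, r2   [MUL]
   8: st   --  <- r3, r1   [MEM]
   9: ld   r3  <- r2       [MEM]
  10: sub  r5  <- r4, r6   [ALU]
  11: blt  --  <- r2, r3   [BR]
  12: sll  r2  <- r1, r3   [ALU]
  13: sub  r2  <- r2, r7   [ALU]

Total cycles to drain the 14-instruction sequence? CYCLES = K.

#0 head=0: or i0 RAW+WAW r6
#1 head=1: add+or i1+i2 pair
#2 head=3: add+sub i3+i4 pair
#3 head=5: add i5 RAW r0
#4 head=6: st+mulh i6+i7 pair
#5 head=8: st i8 no-port MEM/MEM
#6 head=9: ld+sub i9+i10 pair
#7 head=11: blt+sll i11+i12 pair
#8 head=13: sub i13 tail

CYCLES = 9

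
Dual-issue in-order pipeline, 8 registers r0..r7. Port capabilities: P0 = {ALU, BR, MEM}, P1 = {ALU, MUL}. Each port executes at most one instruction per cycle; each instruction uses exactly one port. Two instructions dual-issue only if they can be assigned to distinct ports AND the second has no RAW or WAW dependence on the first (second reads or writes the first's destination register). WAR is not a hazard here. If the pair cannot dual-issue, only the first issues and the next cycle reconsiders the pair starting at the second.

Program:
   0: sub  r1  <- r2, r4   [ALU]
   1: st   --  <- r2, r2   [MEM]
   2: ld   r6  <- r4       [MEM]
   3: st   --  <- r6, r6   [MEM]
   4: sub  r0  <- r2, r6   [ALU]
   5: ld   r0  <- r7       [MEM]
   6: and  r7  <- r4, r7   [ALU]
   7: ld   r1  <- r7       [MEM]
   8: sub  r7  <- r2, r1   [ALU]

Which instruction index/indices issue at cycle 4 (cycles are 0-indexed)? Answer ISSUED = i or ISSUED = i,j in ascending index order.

#0 head=0: sub.ALU/st.MEM i0,i1 pair
#1 head=2: ld.MEM i2 no-port MEM/MEM
#2 head=3: st.MEM/sub.ALU i3,i4 pair
#3 head=5: ld.MEM/and.ALU i5,i6 pair
#4 head=7: ld.MEM i7 RAW r1
#5 head=8: sub.ALU i8 tail

ISSUED = 7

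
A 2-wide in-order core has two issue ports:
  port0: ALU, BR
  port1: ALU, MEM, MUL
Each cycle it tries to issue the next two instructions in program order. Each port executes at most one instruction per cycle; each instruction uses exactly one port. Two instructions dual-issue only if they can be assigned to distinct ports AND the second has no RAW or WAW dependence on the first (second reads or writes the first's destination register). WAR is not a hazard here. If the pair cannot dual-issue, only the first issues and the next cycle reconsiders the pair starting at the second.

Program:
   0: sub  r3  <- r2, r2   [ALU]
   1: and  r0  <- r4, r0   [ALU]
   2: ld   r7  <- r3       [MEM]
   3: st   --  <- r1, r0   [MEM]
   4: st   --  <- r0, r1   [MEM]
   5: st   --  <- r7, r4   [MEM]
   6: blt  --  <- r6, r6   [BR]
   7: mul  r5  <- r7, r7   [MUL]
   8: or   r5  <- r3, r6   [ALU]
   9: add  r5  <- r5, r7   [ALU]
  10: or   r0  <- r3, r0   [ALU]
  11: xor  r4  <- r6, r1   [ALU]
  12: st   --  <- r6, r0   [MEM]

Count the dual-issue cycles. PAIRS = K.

PAIRS = 4

c0: i0,i1 sub.ALU and.ALU  2-wide
c1: i2 ld.MEM  no-port MEM/MEM
c2: i3 st.MEM  no-port MEM/MEM
c3: i4 st.MEM  no-port MEM/MEM
c4: i5,i6 st.MEM blt.BR  2-wide
c5: i7 mul.MUL  WAW r5
c6: i8 or.ALU  RAW+WAW r5
c7: i9,i10 add.ALU or.ALU  2-wide
c8: i11,i12 xor.ALU st.MEM  2-wide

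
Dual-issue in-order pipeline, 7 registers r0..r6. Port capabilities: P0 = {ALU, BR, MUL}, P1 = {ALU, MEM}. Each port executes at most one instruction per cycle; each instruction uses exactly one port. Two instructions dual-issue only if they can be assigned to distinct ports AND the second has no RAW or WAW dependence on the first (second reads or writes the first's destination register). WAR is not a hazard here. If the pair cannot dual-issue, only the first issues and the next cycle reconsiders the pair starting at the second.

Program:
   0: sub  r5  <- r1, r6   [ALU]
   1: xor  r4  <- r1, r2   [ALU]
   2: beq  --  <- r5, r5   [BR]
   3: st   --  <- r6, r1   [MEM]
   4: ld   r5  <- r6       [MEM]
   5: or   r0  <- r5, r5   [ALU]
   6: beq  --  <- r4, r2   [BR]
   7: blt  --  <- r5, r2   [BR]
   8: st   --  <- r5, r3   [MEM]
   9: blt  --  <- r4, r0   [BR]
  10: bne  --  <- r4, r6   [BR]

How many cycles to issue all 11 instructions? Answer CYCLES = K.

#0 head=0: sub.ALU/xor.ALU i0&i1 dual
#1 head=2: beq.BR/st.MEM i2&i3 dual
#2 head=4: ld.MEM i4 RAW r5
#3 head=5: or.ALU/beq.BR i5&i6 dual
#4 head=7: blt.BR/st.MEM i7&i8 dual
#5 head=9: blt.BR i9 no-port BR/BR
#6 head=10: bne.BR i10 tail

CYCLES = 7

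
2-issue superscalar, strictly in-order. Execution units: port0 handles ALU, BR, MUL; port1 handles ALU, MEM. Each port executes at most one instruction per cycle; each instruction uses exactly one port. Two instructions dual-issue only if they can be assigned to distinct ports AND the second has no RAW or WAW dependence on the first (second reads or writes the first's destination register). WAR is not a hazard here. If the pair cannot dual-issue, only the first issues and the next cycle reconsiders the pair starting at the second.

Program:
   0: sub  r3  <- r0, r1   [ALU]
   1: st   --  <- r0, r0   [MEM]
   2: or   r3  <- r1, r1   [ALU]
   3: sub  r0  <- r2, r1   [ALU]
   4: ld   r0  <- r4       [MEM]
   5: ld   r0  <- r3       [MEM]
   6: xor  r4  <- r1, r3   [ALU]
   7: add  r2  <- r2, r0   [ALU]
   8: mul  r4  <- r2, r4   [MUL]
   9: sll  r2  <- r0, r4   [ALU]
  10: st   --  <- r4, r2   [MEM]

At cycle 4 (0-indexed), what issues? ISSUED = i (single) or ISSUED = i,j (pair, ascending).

ISSUED = 7

c0: i0+i1 sub.ALU;st.MEM  pair
c1: i2+i3 or.ALU;sub.ALU  pair
c2: i4 ld.MEM  no-port MEM/MEM
c3: i5+i6 ld.MEM;xor.ALU  pair
c4: i7 add.ALU  RAW r2
c5: i8 mul.MUL  RAW r4
c6: i9 sll.ALU  RAW r2
c7: i10 st.MEM  tail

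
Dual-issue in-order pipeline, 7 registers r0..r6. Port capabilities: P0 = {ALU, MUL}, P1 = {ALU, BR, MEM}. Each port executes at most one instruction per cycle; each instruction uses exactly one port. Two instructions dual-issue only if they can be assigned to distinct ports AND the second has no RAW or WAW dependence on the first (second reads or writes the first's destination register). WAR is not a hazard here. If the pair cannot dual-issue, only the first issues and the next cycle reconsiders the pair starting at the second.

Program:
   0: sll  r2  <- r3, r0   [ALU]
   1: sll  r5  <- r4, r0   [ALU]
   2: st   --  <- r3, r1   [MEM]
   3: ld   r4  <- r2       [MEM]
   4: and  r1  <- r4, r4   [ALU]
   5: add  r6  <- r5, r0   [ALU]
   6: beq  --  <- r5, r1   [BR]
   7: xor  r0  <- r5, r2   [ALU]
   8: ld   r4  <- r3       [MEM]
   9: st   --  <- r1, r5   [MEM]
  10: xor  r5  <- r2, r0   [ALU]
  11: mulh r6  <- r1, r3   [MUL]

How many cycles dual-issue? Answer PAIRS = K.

PAIRS = 4

t=0 i0+i1:sll/sll ; dual
t=1 i2:st ; no-port MEM/MEM
t=2 i3:ld ; RAW r4
t=3 i4+i5:and/add ; dual
t=4 i6+i7:beq/xor ; dual
t=5 i8:ld ; no-port MEM/MEM
t=6 i9+i10:st/xor ; dual
t=7 i11:mulh ; tail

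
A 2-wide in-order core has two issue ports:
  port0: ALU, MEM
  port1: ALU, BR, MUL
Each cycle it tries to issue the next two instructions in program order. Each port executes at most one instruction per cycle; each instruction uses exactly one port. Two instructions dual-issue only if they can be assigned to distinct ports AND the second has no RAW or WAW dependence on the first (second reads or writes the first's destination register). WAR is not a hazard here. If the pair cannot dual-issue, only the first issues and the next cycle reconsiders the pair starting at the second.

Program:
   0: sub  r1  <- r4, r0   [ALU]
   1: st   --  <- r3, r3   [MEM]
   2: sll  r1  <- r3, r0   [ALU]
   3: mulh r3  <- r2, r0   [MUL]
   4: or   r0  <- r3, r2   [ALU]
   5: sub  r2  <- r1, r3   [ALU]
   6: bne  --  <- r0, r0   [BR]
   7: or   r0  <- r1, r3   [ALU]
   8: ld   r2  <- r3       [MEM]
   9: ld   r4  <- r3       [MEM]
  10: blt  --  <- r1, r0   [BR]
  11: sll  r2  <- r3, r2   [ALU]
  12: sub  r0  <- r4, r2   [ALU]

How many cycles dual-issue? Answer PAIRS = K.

c0: i0/i1 sub/st  dual
c1: i2/i3 sll/mulh  dual
c2: i4/i5 or/sub  dual
c3: i6/i7 bne/or  dual
c4: i8 ld  no-port MEM/MEM
c5: i9/i10 ld/blt  dual
c6: i11 sll  RAW r2
c7: i12 sub  tail

PAIRS = 5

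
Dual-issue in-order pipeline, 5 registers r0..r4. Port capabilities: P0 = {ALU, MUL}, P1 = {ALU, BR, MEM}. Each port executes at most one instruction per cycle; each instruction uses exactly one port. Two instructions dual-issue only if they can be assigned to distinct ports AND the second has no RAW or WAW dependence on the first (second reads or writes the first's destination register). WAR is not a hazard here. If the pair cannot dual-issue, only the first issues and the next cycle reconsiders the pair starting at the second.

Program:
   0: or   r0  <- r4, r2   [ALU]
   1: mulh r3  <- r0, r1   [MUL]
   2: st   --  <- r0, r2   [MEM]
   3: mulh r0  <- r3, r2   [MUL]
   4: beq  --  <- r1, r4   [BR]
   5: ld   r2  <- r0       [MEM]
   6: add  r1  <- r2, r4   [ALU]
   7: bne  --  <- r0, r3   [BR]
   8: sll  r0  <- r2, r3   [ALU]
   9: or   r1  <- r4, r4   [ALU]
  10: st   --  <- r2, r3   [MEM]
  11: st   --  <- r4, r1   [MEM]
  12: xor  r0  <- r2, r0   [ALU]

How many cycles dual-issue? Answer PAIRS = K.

PAIRS = 5

#0 head=0: or.ALU i0 RAW r0
#1 head=1: mulh.MUL+st.MEM i1/i2 dual
#2 head=3: mulh.MUL+beq.BR i3/i4 dual
#3 head=5: ld.MEM i5 RAW r2
#4 head=6: add.ALU+bne.BR i6/i7 dual
#5 head=8: sll.ALU+or.ALU i8/i9 dual
#6 head=10: st.MEM i10 no-port MEM/MEM
#7 head=11: st.MEM+xor.ALU i11/i12 dual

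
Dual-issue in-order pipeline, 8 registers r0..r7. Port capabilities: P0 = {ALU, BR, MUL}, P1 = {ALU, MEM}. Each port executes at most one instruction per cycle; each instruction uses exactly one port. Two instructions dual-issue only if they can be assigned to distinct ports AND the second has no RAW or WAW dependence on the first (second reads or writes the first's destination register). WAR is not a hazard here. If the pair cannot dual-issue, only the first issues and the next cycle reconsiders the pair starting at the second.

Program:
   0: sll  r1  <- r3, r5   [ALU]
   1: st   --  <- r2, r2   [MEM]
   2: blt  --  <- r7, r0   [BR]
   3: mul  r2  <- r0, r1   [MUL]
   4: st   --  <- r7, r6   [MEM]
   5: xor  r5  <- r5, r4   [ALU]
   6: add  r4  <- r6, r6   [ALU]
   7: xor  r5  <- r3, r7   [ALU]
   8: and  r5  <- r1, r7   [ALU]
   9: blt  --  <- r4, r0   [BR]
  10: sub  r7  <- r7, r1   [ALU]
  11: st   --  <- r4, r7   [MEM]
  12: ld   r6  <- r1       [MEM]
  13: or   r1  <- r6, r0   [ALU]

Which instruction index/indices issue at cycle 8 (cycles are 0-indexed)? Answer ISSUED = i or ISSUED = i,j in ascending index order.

c0: i0/i1 sll st  pair
c1: i2 blt  no-port BR/MUL
c2: i3/i4 mul st  pair
c3: i5/i6 xor add  pair
c4: i7 xor  WAW r5
c5: i8/i9 and blt  pair
c6: i10 sub  RAW r7
c7: i11 st  no-port MEM/MEM
c8: i12 ld  RAW r6
c9: i13 or  tail

ISSUED = 12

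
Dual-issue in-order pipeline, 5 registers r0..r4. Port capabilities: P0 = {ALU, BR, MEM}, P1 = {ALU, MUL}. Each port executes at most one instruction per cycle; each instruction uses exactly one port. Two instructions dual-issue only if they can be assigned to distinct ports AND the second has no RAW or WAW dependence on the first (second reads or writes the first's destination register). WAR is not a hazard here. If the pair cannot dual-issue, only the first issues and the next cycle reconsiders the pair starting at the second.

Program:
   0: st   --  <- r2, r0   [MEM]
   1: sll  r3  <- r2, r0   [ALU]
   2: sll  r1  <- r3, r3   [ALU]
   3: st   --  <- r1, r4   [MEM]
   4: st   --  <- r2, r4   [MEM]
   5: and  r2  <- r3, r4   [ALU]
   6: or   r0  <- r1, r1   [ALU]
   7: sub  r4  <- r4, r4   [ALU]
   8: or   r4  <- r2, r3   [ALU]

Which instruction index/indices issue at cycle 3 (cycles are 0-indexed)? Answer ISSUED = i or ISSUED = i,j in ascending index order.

ISSUED = 4,5

[0] i0/i1  st.MEM sll.ALU  -- pair
[1] i2  sll.ALU  -- RAW r1
[2] i3  st.MEM  -- no-port MEM/MEM
[3] i4/i5  st.MEM and.ALU  -- pair
[4] i6/i7  or.ALU sub.ALU  -- pair
[5] i8  or.ALU  -- tail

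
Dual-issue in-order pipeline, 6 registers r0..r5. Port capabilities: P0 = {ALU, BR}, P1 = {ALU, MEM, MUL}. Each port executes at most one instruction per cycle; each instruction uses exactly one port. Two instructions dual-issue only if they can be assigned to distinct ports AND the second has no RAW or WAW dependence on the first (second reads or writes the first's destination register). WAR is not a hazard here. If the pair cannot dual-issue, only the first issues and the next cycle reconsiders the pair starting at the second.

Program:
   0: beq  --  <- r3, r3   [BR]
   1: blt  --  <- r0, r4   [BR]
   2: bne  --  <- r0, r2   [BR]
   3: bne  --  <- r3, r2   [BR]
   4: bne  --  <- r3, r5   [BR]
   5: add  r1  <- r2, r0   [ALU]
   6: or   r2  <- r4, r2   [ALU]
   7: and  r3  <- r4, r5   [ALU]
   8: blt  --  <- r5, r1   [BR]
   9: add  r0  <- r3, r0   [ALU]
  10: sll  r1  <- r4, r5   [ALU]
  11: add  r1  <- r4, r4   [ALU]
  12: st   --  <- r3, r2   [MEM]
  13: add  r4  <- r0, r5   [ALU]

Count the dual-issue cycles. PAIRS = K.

c0: i0 beq.BR  no-port BR/BR
c1: i1 blt.BR  no-port BR/BR
c2: i2 bne.BR  no-port BR/BR
c3: i3 bne.BR  no-port BR/BR
c4: i4,i5 bne.BR;add.ALU  dual
c5: i6,i7 or.ALU;and.ALU  dual
c6: i8,i9 blt.BR;add.ALU  dual
c7: i10 sll.ALU  WAW r1
c8: i11,i12 add.ALU;st.MEM  dual
c9: i13 add.ALU  tail

PAIRS = 4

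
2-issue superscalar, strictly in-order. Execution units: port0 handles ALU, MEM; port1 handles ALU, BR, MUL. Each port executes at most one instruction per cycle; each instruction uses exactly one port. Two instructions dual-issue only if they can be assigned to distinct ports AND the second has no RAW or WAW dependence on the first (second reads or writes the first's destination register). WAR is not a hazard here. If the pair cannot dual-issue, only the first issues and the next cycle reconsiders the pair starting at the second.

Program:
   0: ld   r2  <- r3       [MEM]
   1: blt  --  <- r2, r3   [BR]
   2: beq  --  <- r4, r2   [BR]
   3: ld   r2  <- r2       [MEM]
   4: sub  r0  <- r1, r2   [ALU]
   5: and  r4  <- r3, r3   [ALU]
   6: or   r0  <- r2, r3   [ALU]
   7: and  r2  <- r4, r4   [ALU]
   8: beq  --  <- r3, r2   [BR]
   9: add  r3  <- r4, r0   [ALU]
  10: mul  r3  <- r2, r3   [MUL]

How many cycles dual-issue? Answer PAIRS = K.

c0: i0 ld.MEM  RAW r2
c1: i1 blt.BR  no-port BR/BR
c2: i2,i3 beq.BR/ld.MEM  dual
c3: i4,i5 sub.ALU/and.ALU  dual
c4: i6,i7 or.ALU/and.ALU  dual
c5: i8,i9 beq.BR/add.ALU  dual
c6: i10 mul.MUL  tail

PAIRS = 4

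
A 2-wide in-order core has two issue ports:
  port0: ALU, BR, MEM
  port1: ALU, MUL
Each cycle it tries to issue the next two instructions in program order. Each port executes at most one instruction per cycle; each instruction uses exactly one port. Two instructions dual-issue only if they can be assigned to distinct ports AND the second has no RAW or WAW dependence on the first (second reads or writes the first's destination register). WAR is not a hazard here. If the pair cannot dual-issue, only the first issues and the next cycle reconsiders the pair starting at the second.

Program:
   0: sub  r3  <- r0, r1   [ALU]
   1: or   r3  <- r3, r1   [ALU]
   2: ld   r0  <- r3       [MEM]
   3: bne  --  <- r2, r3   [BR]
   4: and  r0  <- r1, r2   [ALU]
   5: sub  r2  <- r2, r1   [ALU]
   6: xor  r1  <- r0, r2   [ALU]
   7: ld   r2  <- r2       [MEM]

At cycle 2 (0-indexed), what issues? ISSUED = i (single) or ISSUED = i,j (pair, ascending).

t=0 i0:sub.ALU ; RAW+WAW r3
t=1 i1:or.ALU ; RAW r3
t=2 i2:ld.MEM ; no-port MEM/BR
t=3 i3+i4:bne.BR;and.ALU ; pair
t=4 i5:sub.ALU ; RAW r2
t=5 i6+i7:xor.ALU;ld.MEM ; pair

ISSUED = 2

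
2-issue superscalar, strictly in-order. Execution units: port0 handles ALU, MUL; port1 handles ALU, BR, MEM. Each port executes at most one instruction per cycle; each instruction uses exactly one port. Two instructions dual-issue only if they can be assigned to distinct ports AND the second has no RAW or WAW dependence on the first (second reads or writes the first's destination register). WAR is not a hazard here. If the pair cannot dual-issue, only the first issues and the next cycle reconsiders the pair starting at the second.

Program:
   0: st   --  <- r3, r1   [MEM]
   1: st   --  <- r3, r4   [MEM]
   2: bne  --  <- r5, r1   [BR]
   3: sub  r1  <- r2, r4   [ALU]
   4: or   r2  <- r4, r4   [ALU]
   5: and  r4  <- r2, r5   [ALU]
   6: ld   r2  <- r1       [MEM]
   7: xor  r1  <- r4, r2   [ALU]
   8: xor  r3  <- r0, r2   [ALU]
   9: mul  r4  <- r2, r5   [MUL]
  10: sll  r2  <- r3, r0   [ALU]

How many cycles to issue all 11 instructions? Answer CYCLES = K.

CYCLES = 7

0. st @i0  | no-port MEM/MEM
1. st @i1  | no-port MEM/BR
2. bne/sub @i2,i3  | pair
3. or @i4  | RAW r2
4. and/ld @i5,i6  | pair
5. xor/xor @i7,i8  | pair
6. mul/sll @i9,i10  | pair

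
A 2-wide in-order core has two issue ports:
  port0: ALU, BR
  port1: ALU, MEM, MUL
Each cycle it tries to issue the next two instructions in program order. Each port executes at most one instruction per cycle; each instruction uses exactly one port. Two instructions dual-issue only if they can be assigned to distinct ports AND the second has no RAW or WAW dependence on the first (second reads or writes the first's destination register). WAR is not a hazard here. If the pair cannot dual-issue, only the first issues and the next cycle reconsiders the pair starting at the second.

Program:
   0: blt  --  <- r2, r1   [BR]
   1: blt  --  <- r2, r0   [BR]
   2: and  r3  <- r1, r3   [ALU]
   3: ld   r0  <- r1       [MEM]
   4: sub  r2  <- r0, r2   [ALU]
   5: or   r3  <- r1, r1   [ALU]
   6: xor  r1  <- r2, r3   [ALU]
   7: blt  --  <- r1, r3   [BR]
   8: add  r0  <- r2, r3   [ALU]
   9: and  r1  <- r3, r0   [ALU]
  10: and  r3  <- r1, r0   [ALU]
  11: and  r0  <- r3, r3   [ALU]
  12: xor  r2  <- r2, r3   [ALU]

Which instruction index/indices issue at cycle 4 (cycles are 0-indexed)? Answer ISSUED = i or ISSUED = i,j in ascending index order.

[0] i0  blt  -- no-port BR/BR
[1] i1+i2  blt;and  -- pair
[2] i3  ld  -- RAW r0
[3] i4+i5  sub;or  -- pair
[4] i6  xor  -- RAW r1
[5] i7+i8  blt;add  -- pair
[6] i9  and  -- RAW r1
[7] i10  and  -- RAW r3
[8] i11+i12  and;xor  -- pair

ISSUED = 6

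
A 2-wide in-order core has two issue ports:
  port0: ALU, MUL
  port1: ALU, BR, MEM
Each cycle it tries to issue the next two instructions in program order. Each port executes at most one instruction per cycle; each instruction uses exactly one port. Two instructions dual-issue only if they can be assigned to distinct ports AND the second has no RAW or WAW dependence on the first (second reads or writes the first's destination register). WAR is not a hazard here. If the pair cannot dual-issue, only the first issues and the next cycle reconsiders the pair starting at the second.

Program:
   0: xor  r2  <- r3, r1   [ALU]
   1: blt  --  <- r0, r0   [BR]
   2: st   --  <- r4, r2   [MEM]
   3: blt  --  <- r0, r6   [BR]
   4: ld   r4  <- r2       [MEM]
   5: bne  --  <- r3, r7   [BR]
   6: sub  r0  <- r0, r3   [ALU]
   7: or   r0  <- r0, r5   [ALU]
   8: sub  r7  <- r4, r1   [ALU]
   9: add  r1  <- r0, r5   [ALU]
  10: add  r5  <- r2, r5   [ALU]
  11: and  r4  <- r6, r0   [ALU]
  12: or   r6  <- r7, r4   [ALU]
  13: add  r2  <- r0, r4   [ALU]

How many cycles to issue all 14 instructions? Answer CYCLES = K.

CYCLES = 9

  cy0 -> i0/i1 (xor/blt) 2-wide
  cy1 -> i2 (st) no-port MEM/BR
  cy2 -> i3 (blt) no-port BR/MEM
  cy3 -> i4 (ld) no-port MEM/BR
  cy4 -> i5/i6 (bne/sub) 2-wide
  cy5 -> i7/i8 (or/sub) 2-wide
  cy6 -> i9/i10 (add/add) 2-wide
  cy7 -> i11 (and) RAW r4
  cy8 -> i12/i13 (or/add) 2-wide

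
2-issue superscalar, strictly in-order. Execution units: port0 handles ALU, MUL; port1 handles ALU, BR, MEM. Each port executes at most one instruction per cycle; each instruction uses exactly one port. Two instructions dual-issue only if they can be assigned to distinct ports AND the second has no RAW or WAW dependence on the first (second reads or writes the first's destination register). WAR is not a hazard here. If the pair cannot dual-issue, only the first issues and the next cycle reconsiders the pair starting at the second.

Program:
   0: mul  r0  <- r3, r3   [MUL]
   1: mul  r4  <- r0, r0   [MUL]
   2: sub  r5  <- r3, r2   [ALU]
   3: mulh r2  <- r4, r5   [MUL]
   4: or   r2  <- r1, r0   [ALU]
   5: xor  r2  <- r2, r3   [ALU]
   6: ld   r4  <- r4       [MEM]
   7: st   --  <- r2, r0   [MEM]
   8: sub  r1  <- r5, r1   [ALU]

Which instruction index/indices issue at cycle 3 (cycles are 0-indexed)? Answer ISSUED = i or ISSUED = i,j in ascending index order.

ISSUED = 4

0. mul.MUL @i0  | no-port MUL/MUL
1. mul.MUL sub.ALU @i1&i2  | dual
2. mulh.MUL @i3  | WAW r2
3. or.ALU @i4  | RAW+WAW r2
4. xor.ALU ld.MEM @i5&i6  | dual
5. st.MEM sub.ALU @i7&i8  | dual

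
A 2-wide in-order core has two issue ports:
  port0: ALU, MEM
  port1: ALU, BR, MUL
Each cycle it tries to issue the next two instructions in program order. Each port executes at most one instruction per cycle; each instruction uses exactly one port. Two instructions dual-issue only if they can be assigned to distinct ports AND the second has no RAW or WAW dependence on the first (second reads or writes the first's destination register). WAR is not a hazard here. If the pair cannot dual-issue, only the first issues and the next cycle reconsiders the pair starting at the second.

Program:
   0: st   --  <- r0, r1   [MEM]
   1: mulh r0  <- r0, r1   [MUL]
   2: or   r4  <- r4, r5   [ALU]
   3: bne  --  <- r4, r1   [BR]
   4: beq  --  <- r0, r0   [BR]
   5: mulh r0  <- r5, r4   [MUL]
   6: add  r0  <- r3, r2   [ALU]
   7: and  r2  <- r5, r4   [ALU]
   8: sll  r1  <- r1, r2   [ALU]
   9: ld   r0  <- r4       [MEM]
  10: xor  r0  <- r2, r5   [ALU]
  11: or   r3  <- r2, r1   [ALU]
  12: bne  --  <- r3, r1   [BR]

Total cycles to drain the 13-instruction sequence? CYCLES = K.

CYCLES = 9

c0: i0+i1 st mulh  pair
c1: i2 or  RAW r4
c2: i3 bne  no-port BR/BR
c3: i4 beq  no-port BR/MUL
c4: i5 mulh  WAW r0
c5: i6+i7 add and  pair
c6: i8+i9 sll ld  pair
c7: i10+i11 xor or  pair
c8: i12 bne  tail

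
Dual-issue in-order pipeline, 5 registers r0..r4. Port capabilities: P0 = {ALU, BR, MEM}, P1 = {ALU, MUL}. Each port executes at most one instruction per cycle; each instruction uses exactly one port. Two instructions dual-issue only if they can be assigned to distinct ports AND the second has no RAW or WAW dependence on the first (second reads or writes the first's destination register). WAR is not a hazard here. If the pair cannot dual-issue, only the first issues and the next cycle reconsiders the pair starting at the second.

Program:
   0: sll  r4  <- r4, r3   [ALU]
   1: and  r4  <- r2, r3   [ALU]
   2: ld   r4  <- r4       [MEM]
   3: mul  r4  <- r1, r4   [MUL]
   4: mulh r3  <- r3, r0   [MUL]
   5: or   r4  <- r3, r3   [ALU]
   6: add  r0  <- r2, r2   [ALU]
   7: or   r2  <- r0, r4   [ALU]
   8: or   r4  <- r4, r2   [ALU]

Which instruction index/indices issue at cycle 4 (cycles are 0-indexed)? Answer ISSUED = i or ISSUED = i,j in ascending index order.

c0: i0 sll.ALU  WAW r4
c1: i1 and.ALU  RAW+WAW r4
c2: i2 ld.MEM  RAW+WAW r4
c3: i3 mul.MUL  no-port MUL/MUL
c4: i4 mulh.MUL  RAW r3
c5: i5/i6 or.ALU+add.ALU  2-wide
c6: i7 or.ALU  RAW r2
c7: i8 or.ALU  tail

ISSUED = 4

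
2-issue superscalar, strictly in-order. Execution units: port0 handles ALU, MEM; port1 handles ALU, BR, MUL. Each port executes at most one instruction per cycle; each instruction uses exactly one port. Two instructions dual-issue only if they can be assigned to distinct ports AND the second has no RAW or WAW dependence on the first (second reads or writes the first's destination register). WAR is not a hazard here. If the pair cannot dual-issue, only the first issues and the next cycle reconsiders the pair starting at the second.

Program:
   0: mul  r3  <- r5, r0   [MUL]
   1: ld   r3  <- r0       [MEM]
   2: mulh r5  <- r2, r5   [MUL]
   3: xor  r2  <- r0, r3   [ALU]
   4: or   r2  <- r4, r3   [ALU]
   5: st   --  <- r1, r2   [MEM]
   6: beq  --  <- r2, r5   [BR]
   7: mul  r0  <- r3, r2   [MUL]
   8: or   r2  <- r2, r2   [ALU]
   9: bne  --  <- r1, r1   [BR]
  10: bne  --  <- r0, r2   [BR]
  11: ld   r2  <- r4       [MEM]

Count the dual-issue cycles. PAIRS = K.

  cy0 -> i0 (mul.MUL) WAW r3
  cy1 -> i1+i2 (ld.MEM mulh.MUL) dual
  cy2 -> i3 (xor.ALU) WAW r2
  cy3 -> i4 (or.ALU) RAW r2
  cy4 -> i5+i6 (st.MEM beq.BR) dual
  cy5 -> i7+i8 (mul.MUL or.ALU) dual
  cy6 -> i9 (bne.BR) no-port BR/BR
  cy7 -> i10+i11 (bne.BR ld.MEM) dual

PAIRS = 4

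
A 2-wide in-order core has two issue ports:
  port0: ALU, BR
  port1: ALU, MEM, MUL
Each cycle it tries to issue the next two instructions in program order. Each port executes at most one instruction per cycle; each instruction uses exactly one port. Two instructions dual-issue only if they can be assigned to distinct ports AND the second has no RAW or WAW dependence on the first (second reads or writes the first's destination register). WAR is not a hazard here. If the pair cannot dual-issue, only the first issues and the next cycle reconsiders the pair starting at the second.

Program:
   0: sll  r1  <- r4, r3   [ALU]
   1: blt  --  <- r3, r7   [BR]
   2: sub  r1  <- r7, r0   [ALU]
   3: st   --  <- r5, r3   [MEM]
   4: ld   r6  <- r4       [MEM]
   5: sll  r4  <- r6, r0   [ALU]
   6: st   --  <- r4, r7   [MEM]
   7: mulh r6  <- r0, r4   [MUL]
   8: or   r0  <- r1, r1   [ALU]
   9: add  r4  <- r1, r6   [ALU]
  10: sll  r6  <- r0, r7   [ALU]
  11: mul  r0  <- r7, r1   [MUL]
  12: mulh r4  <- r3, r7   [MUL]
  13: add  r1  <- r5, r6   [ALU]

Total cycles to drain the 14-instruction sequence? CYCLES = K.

CYCLES = 9

  cy0 -> i0+i1 (sll.ALU blt.BR) dual
  cy1 -> i2+i3 (sub.ALU st.MEM) dual
  cy2 -> i4 (ld.MEM) RAW r6
  cy3 -> i5 (sll.ALU) RAW r4
  cy4 -> i6 (st.MEM) no-port MEM/MUL
  cy5 -> i7+i8 (mulh.MUL or.ALU) dual
  cy6 -> i9+i10 (add.ALU sll.ALU) dual
  cy7 -> i11 (mul.MUL) no-port MUL/MUL
  cy8 -> i12+i13 (mulh.MUL add.ALU) dual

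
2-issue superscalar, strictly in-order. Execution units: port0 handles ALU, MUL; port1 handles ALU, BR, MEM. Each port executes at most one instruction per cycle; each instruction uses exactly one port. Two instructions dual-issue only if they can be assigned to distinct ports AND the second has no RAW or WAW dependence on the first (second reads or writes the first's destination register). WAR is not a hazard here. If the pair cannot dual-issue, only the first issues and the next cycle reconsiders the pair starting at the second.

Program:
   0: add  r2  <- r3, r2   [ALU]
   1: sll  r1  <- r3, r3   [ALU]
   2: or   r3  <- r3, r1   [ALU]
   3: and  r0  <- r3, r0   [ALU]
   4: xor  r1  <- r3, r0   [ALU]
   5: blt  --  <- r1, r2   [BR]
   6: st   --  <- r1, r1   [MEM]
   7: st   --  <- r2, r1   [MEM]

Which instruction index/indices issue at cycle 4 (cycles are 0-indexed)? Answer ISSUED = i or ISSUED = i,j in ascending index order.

  cy0 -> i0&i1 (add/sll) pair
  cy1 -> i2 (or) RAW r3
  cy2 -> i3 (and) RAW r0
  cy3 -> i4 (xor) RAW r1
  cy4 -> i5 (blt) no-port BR/MEM
  cy5 -> i6 (st) no-port MEM/MEM
  cy6 -> i7 (st) tail

ISSUED = 5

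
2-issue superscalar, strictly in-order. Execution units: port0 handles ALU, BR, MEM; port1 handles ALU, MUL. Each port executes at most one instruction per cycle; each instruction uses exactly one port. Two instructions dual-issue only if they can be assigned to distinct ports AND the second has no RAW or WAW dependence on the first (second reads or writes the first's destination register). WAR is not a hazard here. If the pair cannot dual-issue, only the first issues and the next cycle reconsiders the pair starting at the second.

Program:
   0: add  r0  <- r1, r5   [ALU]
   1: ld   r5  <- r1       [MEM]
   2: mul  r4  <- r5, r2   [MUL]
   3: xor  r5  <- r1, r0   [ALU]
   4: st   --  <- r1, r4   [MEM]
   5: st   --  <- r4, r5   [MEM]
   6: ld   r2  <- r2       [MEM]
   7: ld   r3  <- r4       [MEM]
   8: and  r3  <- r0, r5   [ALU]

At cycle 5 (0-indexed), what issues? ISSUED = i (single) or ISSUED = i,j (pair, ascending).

  cy0 -> i0&i1 (add/ld) dual
  cy1 -> i2&i3 (mul/xor) dual
  cy2 -> i4 (st) no-port MEM/MEM
  cy3 -> i5 (st) no-port MEM/MEM
  cy4 -> i6 (ld) no-port MEM/MEM
  cy5 -> i7 (ld) WAW r3
  cy6 -> i8 (and) tail

ISSUED = 7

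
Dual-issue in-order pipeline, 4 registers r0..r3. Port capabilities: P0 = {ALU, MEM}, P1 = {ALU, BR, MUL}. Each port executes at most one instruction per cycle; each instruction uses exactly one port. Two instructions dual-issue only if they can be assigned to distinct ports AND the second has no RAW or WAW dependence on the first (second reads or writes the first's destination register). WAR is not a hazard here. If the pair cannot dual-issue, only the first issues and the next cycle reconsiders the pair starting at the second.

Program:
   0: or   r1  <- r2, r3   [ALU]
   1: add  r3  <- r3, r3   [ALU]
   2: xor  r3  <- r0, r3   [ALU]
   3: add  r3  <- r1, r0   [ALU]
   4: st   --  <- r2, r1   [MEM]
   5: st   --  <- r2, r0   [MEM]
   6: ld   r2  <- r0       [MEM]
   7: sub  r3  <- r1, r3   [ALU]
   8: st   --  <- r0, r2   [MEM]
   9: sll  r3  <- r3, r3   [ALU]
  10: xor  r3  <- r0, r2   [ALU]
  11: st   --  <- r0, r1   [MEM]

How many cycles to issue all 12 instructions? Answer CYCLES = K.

0. or;add @i0&i1  | 2-wide
1. xor @i2  | WAW r3
2. add;st @i3&i4  | 2-wide
3. st @i5  | no-port MEM/MEM
4. ld;sub @i6&i7  | 2-wide
5. st;sll @i8&i9  | 2-wide
6. xor;st @i10&i11  | 2-wide

CYCLES = 7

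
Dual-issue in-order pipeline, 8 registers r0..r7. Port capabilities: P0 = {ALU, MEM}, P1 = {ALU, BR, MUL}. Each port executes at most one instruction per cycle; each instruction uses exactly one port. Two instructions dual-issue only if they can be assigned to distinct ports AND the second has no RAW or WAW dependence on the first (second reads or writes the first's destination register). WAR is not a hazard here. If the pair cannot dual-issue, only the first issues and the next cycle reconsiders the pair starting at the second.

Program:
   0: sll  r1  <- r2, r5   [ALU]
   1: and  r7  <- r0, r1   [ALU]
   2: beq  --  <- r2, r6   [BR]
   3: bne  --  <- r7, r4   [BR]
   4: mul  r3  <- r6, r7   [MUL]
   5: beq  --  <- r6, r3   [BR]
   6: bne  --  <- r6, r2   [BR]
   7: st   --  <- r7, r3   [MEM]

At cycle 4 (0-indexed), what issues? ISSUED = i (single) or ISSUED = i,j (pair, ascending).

ISSUED = 5

0. sll @i0  | RAW r1
1. and/beq @i1+i2  | 2-wide
2. bne @i3  | no-port BR/MUL
3. mul @i4  | no-port MUL/BR
4. beq @i5  | no-port BR/BR
5. bne/st @i6+i7  | 2-wide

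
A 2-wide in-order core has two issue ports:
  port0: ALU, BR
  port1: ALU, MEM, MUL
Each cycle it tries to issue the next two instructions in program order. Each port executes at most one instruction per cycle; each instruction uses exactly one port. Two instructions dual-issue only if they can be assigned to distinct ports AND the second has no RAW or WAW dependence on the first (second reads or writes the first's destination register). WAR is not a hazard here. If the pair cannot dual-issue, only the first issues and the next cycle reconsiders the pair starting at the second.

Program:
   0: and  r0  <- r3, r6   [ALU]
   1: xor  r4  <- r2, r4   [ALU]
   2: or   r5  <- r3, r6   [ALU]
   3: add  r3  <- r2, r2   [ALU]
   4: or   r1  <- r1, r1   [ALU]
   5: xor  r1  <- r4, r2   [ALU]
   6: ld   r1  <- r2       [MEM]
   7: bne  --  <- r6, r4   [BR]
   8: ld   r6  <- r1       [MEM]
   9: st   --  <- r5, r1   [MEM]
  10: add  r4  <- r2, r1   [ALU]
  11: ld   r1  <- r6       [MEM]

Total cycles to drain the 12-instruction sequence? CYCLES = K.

CYCLES = 8

#0 head=0: and.ALU+xor.ALU i0&i1 pair
#1 head=2: or.ALU+add.ALU i2&i3 pair
#2 head=4: or.ALU i4 WAW r1
#3 head=5: xor.ALU i5 WAW r1
#4 head=6: ld.MEM+bne.BR i6&i7 pair
#5 head=8: ld.MEM i8 no-port MEM/MEM
#6 head=9: st.MEM+add.ALU i9&i10 pair
#7 head=11: ld.MEM i11 tail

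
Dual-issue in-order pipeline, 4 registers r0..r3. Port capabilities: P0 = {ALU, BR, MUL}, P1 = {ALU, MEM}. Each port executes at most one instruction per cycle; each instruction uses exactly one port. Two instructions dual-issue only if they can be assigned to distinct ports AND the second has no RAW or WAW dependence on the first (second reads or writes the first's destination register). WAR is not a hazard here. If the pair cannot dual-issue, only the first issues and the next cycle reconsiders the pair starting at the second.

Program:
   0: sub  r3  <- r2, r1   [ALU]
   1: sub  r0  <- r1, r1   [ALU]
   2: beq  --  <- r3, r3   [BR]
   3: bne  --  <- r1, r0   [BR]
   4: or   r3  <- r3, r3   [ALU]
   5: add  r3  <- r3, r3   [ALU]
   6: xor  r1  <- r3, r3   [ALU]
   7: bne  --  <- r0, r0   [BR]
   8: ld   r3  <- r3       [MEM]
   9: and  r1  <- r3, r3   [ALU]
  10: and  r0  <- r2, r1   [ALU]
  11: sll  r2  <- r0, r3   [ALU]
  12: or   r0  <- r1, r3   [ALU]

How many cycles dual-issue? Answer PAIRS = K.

PAIRS = 4

  cy0 -> i0/i1 (sub/sub) pair
  cy1 -> i2 (beq) no-port BR/BR
  cy2 -> i3/i4 (bne/or) pair
  cy3 -> i5 (add) RAW r3
  cy4 -> i6/i7 (xor/bne) pair
  cy5 -> i8 (ld) RAW r3
  cy6 -> i9 (and) RAW r1
  cy7 -> i10 (and) RAW r0
  cy8 -> i11/i12 (sll/or) pair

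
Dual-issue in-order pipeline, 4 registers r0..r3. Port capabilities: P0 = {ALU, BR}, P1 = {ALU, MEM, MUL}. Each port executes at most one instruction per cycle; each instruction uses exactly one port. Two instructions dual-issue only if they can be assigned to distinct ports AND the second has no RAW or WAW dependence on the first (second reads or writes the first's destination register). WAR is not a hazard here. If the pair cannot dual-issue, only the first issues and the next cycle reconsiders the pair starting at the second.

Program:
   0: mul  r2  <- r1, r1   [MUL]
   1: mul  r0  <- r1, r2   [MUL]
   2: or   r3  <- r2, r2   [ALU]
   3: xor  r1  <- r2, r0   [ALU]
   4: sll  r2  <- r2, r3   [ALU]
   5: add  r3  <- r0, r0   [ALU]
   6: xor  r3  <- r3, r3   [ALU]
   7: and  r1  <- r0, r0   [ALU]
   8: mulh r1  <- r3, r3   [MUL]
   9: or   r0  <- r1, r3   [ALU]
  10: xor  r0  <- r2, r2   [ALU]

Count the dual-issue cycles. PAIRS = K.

PAIRS = 3

0. mul @i0  | no-port MUL/MUL
1. mul/or @i1,i2  | pair
2. xor/sll @i3,i4  | pair
3. add @i5  | RAW+WAW r3
4. xor/and @i6,i7  | pair
5. mulh @i8  | RAW r1
6. or @i9  | WAW r0
7. xor @i10  | tail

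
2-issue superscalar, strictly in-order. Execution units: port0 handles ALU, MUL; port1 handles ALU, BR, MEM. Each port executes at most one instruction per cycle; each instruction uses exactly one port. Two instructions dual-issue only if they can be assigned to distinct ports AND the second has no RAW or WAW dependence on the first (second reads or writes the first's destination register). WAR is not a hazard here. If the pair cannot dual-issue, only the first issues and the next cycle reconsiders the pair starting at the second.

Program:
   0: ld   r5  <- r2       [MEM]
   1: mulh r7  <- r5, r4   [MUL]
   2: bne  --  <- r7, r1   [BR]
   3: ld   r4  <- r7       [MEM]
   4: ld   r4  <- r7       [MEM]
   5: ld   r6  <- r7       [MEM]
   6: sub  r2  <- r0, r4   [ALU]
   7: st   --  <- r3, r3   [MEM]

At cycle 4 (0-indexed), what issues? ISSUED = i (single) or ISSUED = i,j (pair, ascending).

#0 head=0: ld.MEM i0 RAW r5
#1 head=1: mulh.MUL i1 RAW r7
#2 head=2: bne.BR i2 no-port BR/MEM
#3 head=3: ld.MEM i3 no-port MEM/MEM
#4 head=4: ld.MEM i4 no-port MEM/MEM
#5 head=5: ld.MEM+sub.ALU i5/i6 pair
#6 head=7: st.MEM i7 tail

ISSUED = 4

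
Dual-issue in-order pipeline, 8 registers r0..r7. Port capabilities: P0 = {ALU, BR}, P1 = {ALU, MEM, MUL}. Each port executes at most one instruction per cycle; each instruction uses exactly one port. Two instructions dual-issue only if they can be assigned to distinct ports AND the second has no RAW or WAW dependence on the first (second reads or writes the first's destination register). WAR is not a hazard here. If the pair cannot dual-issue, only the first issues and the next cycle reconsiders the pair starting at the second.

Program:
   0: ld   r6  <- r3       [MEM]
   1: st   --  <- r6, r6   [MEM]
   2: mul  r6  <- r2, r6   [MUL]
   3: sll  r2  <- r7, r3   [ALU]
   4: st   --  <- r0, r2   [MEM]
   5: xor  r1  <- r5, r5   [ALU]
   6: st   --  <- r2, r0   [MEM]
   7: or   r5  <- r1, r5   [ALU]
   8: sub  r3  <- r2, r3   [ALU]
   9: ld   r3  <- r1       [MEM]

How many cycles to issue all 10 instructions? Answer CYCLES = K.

CYCLES = 7

[0] i0  ld.MEM  -- no-port MEM/MEM
[1] i1  st.MEM  -- no-port MEM/MUL
[2] i2+i3  mul.MUL sll.ALU  -- dual
[3] i4+i5  st.MEM xor.ALU  -- dual
[4] i6+i7  st.MEM or.ALU  -- dual
[5] i8  sub.ALU  -- WAW r3
[6] i9  ld.MEM  -- tail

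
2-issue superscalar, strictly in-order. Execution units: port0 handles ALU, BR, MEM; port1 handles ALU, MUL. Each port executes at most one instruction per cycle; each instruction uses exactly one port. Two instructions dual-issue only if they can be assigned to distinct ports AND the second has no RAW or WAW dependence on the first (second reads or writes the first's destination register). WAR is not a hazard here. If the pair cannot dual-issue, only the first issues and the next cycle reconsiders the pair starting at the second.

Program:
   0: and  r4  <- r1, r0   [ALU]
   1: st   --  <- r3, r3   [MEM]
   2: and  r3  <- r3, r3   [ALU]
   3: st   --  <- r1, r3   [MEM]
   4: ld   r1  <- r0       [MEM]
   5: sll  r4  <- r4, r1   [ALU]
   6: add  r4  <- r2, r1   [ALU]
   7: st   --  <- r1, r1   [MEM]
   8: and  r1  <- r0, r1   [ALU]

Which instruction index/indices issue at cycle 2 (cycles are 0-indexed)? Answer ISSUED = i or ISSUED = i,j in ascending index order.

[0] i0/i1  and+st  -- 2-wide
[1] i2  and  -- RAW r3
[2] i3  st  -- no-port MEM/MEM
[3] i4  ld  -- RAW r1
[4] i5  sll  -- WAW r4
[5] i6/i7  add+st  -- 2-wide
[6] i8  and  -- tail

ISSUED = 3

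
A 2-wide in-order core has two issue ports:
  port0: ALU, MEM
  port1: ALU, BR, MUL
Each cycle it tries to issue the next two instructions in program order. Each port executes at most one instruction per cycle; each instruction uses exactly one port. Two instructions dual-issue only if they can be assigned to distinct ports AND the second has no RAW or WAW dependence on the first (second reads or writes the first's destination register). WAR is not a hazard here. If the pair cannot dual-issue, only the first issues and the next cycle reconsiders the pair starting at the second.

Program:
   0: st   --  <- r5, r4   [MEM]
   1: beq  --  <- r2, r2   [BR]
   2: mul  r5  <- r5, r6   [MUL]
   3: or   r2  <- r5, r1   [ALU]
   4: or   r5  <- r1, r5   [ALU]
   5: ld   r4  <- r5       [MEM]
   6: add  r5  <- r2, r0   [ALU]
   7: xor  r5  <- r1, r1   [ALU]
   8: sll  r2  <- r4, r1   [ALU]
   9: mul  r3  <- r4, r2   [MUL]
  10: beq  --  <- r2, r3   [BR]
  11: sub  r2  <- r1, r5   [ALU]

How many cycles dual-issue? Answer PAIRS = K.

0. st.MEM beq.BR @i0/i1  | 2-wide
1. mul.MUL @i2  | RAW r5
2. or.ALU or.ALU @i3/i4  | 2-wide
3. ld.MEM add.ALU @i5/i6  | 2-wide
4. xor.ALU sll.ALU @i7/i8  | 2-wide
5. mul.MUL @i9  | no-port MUL/BR
6. beq.BR sub.ALU @i10/i11  | 2-wide

PAIRS = 5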